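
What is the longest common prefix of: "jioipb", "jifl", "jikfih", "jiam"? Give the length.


Words: jioipb, jifl, jikfih, jiam
  Position 0: all 'j' => match
  Position 1: all 'i' => match
  Position 2: ('o', 'f', 'k', 'a') => mismatch, stop
LCP = "ji" (length 2)

2


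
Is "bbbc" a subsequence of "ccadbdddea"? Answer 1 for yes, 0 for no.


Check if "bbbc" is a subsequence of "ccadbdddea"
Greedy scan:
  Position 0 ('c'): no match needed
  Position 1 ('c'): no match needed
  Position 2 ('a'): no match needed
  Position 3 ('d'): no match needed
  Position 4 ('b'): matches sub[0] = 'b'
  Position 5 ('d'): no match needed
  Position 6 ('d'): no match needed
  Position 7 ('d'): no match needed
  Position 8 ('e'): no match needed
  Position 9 ('a'): no match needed
Only matched 1/4 characters => not a subsequence

0


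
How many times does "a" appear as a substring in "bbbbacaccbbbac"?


Searching for "a" in "bbbbacaccbbbac"
Scanning each position:
  Position 0: "b" => no
  Position 1: "b" => no
  Position 2: "b" => no
  Position 3: "b" => no
  Position 4: "a" => MATCH
  Position 5: "c" => no
  Position 6: "a" => MATCH
  Position 7: "c" => no
  Position 8: "c" => no
  Position 9: "b" => no
  Position 10: "b" => no
  Position 11: "b" => no
  Position 12: "a" => MATCH
  Position 13: "c" => no
Total occurrences: 3

3


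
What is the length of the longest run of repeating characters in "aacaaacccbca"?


Input: "aacaaacccbca"
Scanning for longest run:
  Position 1 ('a'): continues run of 'a', length=2
  Position 2 ('c'): new char, reset run to 1
  Position 3 ('a'): new char, reset run to 1
  Position 4 ('a'): continues run of 'a', length=2
  Position 5 ('a'): continues run of 'a', length=3
  Position 6 ('c'): new char, reset run to 1
  Position 7 ('c'): continues run of 'c', length=2
  Position 8 ('c'): continues run of 'c', length=3
  Position 9 ('b'): new char, reset run to 1
  Position 10 ('c'): new char, reset run to 1
  Position 11 ('a'): new char, reset run to 1
Longest run: 'a' with length 3

3


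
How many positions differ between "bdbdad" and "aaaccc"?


Comparing "bdbdad" and "aaaccc" position by position:
  Position 0: 'b' vs 'a' => DIFFER
  Position 1: 'd' vs 'a' => DIFFER
  Position 2: 'b' vs 'a' => DIFFER
  Position 3: 'd' vs 'c' => DIFFER
  Position 4: 'a' vs 'c' => DIFFER
  Position 5: 'd' vs 'c' => DIFFER
Positions that differ: 6

6


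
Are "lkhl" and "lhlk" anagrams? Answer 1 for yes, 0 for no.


Strings: "lkhl", "lhlk"
Sorted first:  hkll
Sorted second: hkll
Sorted forms match => anagrams

1


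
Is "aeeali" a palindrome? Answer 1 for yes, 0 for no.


Input: aeeali
Reversed: ilaeea
  Compare pos 0 ('a') with pos 5 ('i'): MISMATCH
  Compare pos 1 ('e') with pos 4 ('l'): MISMATCH
  Compare pos 2 ('e') with pos 3 ('a'): MISMATCH
Result: not a palindrome

0


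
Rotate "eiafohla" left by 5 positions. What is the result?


Input: "eiafohla", rotate left by 5
First 5 characters: "eiafo"
Remaining characters: "hla"
Concatenate remaining + first: "hla" + "eiafo" = "hlaeiafo"

hlaeiafo


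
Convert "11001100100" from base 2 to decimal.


Input: "11001100100" in base 2
Positional expansion:
  Digit '1' (value 1) x 2^10 = 1024
  Digit '1' (value 1) x 2^9 = 512
  Digit '0' (value 0) x 2^8 = 0
  Digit '0' (value 0) x 2^7 = 0
  Digit '1' (value 1) x 2^6 = 64
  Digit '1' (value 1) x 2^5 = 32
  Digit '0' (value 0) x 2^4 = 0
  Digit '0' (value 0) x 2^3 = 0
  Digit '1' (value 1) x 2^2 = 4
  Digit '0' (value 0) x 2^1 = 0
  Digit '0' (value 0) x 2^0 = 0
Sum = 1636

1636


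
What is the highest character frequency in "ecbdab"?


Input: ecbdab
Character counts:
  'a': 1
  'b': 2
  'c': 1
  'd': 1
  'e': 1
Maximum frequency: 2

2


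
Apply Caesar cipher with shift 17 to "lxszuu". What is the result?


Caesar cipher: shift "lxszuu" by 17
  'l' (pos 11) + 17 = pos 2 = 'c'
  'x' (pos 23) + 17 = pos 14 = 'o'
  's' (pos 18) + 17 = pos 9 = 'j'
  'z' (pos 25) + 17 = pos 16 = 'q'
  'u' (pos 20) + 17 = pos 11 = 'l'
  'u' (pos 20) + 17 = pos 11 = 'l'
Result: cojqll

cojqll


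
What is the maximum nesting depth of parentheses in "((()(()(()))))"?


Input: "((()(()(()))))"
Tracking depth:
  Position 0 '(': depth becomes 1
  Position 1 '(': depth becomes 2
  Position 2 '(': depth becomes 3
  Position 3 ')': depth becomes 2
  Position 4 '(': depth becomes 3
  Position 5 '(': depth becomes 4
  Position 6 ')': depth becomes 3
  Position 7 '(': depth becomes 4
  Position 8 '(': depth becomes 5
  Position 9 ')': depth becomes 4
  Position 10 ')': depth becomes 3
  Position 11 ')': depth becomes 2
  Position 12 ')': depth becomes 1
  Position 13 ')': depth becomes 0
Maximum depth reached: 5

5


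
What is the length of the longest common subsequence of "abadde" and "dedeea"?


LCS of "abadde" and "dedeea"
DP table:
           d    e    d    e    e    a
      0    0    0    0    0    0    0
  a   0    0    0    0    0    0    1
  b   0    0    0    0    0    0    1
  a   0    0    0    0    0    0    1
  d   0    1    1    1    1    1    1
  d   0    1    1    2    2    2    2
  e   0    1    2    2    3    3    3
LCS length = dp[6][6] = 3

3


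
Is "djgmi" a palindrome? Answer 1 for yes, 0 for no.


Input: djgmi
Reversed: imgjd
  Compare pos 0 ('d') with pos 4 ('i'): MISMATCH
  Compare pos 1 ('j') with pos 3 ('m'): MISMATCH
Result: not a palindrome

0


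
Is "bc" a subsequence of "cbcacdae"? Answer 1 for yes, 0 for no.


Check if "bc" is a subsequence of "cbcacdae"
Greedy scan:
  Position 0 ('c'): no match needed
  Position 1 ('b'): matches sub[0] = 'b'
  Position 2 ('c'): matches sub[1] = 'c'
  Position 3 ('a'): no match needed
  Position 4 ('c'): no match needed
  Position 5 ('d'): no match needed
  Position 6 ('a'): no match needed
  Position 7 ('e'): no match needed
All 2 characters matched => is a subsequence

1


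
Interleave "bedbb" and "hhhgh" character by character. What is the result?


Interleaving "bedbb" and "hhhgh":
  Position 0: 'b' from first, 'h' from second => "bh"
  Position 1: 'e' from first, 'h' from second => "eh"
  Position 2: 'd' from first, 'h' from second => "dh"
  Position 3: 'b' from first, 'g' from second => "bg"
  Position 4: 'b' from first, 'h' from second => "bh"
Result: bhehdhbgbh

bhehdhbgbh


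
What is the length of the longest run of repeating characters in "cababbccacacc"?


Input: "cababbccacacc"
Scanning for longest run:
  Position 1 ('a'): new char, reset run to 1
  Position 2 ('b'): new char, reset run to 1
  Position 3 ('a'): new char, reset run to 1
  Position 4 ('b'): new char, reset run to 1
  Position 5 ('b'): continues run of 'b', length=2
  Position 6 ('c'): new char, reset run to 1
  Position 7 ('c'): continues run of 'c', length=2
  Position 8 ('a'): new char, reset run to 1
  Position 9 ('c'): new char, reset run to 1
  Position 10 ('a'): new char, reset run to 1
  Position 11 ('c'): new char, reset run to 1
  Position 12 ('c'): continues run of 'c', length=2
Longest run: 'b' with length 2

2


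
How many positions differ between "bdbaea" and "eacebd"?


Comparing "bdbaea" and "eacebd" position by position:
  Position 0: 'b' vs 'e' => DIFFER
  Position 1: 'd' vs 'a' => DIFFER
  Position 2: 'b' vs 'c' => DIFFER
  Position 3: 'a' vs 'e' => DIFFER
  Position 4: 'e' vs 'b' => DIFFER
  Position 5: 'a' vs 'd' => DIFFER
Positions that differ: 6

6


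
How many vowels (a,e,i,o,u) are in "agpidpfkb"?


Input: agpidpfkb
Checking each character:
  'a' at position 0: vowel (running total: 1)
  'g' at position 1: consonant
  'p' at position 2: consonant
  'i' at position 3: vowel (running total: 2)
  'd' at position 4: consonant
  'p' at position 5: consonant
  'f' at position 6: consonant
  'k' at position 7: consonant
  'b' at position 8: consonant
Total vowels: 2

2


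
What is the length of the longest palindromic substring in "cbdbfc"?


Input: "cbdbfc"
Checking substrings for palindromes:
  [1:4] "bdb" (len 3) => palindrome
Longest palindromic substring: "bdb" with length 3

3


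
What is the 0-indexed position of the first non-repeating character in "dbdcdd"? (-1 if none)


Input: dbdcdd
Character frequencies:
  'b': 1
  'c': 1
  'd': 4
Scanning left to right for freq == 1:
  Position 0 ('d'): freq=4, skip
  Position 1 ('b'): unique! => answer = 1

1


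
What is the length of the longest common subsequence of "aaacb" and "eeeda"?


LCS of "aaacb" and "eeeda"
DP table:
           e    e    e    d    a
      0    0    0    0    0    0
  a   0    0    0    0    0    1
  a   0    0    0    0    0    1
  a   0    0    0    0    0    1
  c   0    0    0    0    0    1
  b   0    0    0    0    0    1
LCS length = dp[5][5] = 1

1


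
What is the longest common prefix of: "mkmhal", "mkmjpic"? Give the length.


Words: mkmhal, mkmjpic
  Position 0: all 'm' => match
  Position 1: all 'k' => match
  Position 2: all 'm' => match
  Position 3: ('h', 'j') => mismatch, stop
LCP = "mkm" (length 3)

3


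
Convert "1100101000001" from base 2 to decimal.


Input: "1100101000001" in base 2
Positional expansion:
  Digit '1' (value 1) x 2^12 = 4096
  Digit '1' (value 1) x 2^11 = 2048
  Digit '0' (value 0) x 2^10 = 0
  Digit '0' (value 0) x 2^9 = 0
  Digit '1' (value 1) x 2^8 = 256
  Digit '0' (value 0) x 2^7 = 0
  Digit '1' (value 1) x 2^6 = 64
  Digit '0' (value 0) x 2^5 = 0
  Digit '0' (value 0) x 2^4 = 0
  Digit '0' (value 0) x 2^3 = 0
  Digit '0' (value 0) x 2^2 = 0
  Digit '0' (value 0) x 2^1 = 0
  Digit '1' (value 1) x 2^0 = 1
Sum = 6465

6465


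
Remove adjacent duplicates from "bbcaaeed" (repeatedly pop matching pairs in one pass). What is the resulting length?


Input: bbcaaeed
Stack-based adjacent duplicate removal:
  Read 'b': push. Stack: b
  Read 'b': matches stack top 'b' => pop. Stack: (empty)
  Read 'c': push. Stack: c
  Read 'a': push. Stack: ca
  Read 'a': matches stack top 'a' => pop. Stack: c
  Read 'e': push. Stack: ce
  Read 'e': matches stack top 'e' => pop. Stack: c
  Read 'd': push. Stack: cd
Final stack: "cd" (length 2)

2


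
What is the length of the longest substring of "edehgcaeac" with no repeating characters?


Input: "edehgcaeac"
Sliding window (track last position of each char):
  Position 0 ('e'): window [0,0] length 1 -- new best
  Position 1 ('d'): window [0,1] length 2 -- new best
  Position 2 ('e'): repeat (last at 0), move window start to 1
  Position 2 ('e'): window [1,2] length 2
  Position 3 ('h'): window [1,3] length 3 -- new best
  Position 4 ('g'): window [1,4] length 4 -- new best
  Position 5 ('c'): window [1,5] length 5 -- new best
  Position 6 ('a'): window [1,6] length 6 -- new best
  Position 7 ('e'): repeat (last at 2), move window start to 3
  Position 7 ('e'): window [3,7] length 5
  Position 8 ('a'): repeat (last at 6), move window start to 7
  Position 8 ('a'): window [7,8] length 2
  Position 9 ('c'): window [7,9] length 3
Longest substring with no repeats: "dehgca" with length 6

6


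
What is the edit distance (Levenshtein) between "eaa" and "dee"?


Computing edit distance: "eaa" -> "dee"
DP table:
           d    e    e
      0    1    2    3
  e   1    1    1    2
  a   2    2    2    2
  a   3    3    3    3
Edit distance = dp[3][3] = 3

3


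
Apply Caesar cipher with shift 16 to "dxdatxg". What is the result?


Caesar cipher: shift "dxdatxg" by 16
  'd' (pos 3) + 16 = pos 19 = 't'
  'x' (pos 23) + 16 = pos 13 = 'n'
  'd' (pos 3) + 16 = pos 19 = 't'
  'a' (pos 0) + 16 = pos 16 = 'q'
  't' (pos 19) + 16 = pos 9 = 'j'
  'x' (pos 23) + 16 = pos 13 = 'n'
  'g' (pos 6) + 16 = pos 22 = 'w'
Result: tntqjnw

tntqjnw


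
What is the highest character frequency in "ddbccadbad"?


Input: ddbccadbad
Character counts:
  'a': 2
  'b': 2
  'c': 2
  'd': 4
Maximum frequency: 4

4


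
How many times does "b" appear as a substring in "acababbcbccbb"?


Searching for "b" in "acababbcbccbb"
Scanning each position:
  Position 0: "a" => no
  Position 1: "c" => no
  Position 2: "a" => no
  Position 3: "b" => MATCH
  Position 4: "a" => no
  Position 5: "b" => MATCH
  Position 6: "b" => MATCH
  Position 7: "c" => no
  Position 8: "b" => MATCH
  Position 9: "c" => no
  Position 10: "c" => no
  Position 11: "b" => MATCH
  Position 12: "b" => MATCH
Total occurrences: 6

6


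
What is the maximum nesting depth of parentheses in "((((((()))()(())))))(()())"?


Input: "((((((()))()(())))))(()())"
Tracking depth:
  Position 0 '(': depth becomes 1
  Position 1 '(': depth becomes 2
  Position 2 '(': depth becomes 3
  Position 3 '(': depth becomes 4
  Position 4 '(': depth becomes 5
  Position 5 '(': depth becomes 6
  Position 6 '(': depth becomes 7
  Position 7 ')': depth becomes 6
  Position 8 ')': depth becomes 5
  Position 9 ')': depth becomes 4
  Position 10 '(': depth becomes 5
  Position 11 ')': depth becomes 4
  Position 12 '(': depth becomes 5
  Position 13 '(': depth becomes 6
  Position 14 ')': depth becomes 5
  Position 15 ')': depth becomes 4
  Position 16 ')': depth becomes 3
  Position 17 ')': depth becomes 2
  Position 18 ')': depth becomes 1
  Position 19 ')': depth becomes 0
  Position 20 '(': depth becomes 1
  Position 21 '(': depth becomes 2
  Position 22 ')': depth becomes 1
  Position 23 '(': depth becomes 2
  Position 24 ')': depth becomes 1
  Position 25 ')': depth becomes 0
Maximum depth reached: 7

7


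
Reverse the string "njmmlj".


Input: njmmlj
Reading characters right to left:
  Position 5: 'j'
  Position 4: 'l'
  Position 3: 'm'
  Position 2: 'm'
  Position 1: 'j'
  Position 0: 'n'
Reversed: jlmmjn

jlmmjn


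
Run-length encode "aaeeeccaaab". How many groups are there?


Input: aaeeeccaaab
Scanning for consecutive runs:
  Group 1: 'a' x 2 (positions 0-1)
  Group 2: 'e' x 3 (positions 2-4)
  Group 3: 'c' x 2 (positions 5-6)
  Group 4: 'a' x 3 (positions 7-9)
  Group 5: 'b' x 1 (positions 10-10)
Total groups: 5

5


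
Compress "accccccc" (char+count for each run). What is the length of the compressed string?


Input: accccccc
Runs:
  'a' x 1 => "a1"
  'c' x 7 => "c7"
Compressed: "a1c7"
Compressed length: 4

4


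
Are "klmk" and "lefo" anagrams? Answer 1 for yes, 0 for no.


Strings: "klmk", "lefo"
Sorted first:  kklm
Sorted second: eflo
Differ at position 0: 'k' vs 'e' => not anagrams

0


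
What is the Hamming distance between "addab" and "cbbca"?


Comparing "addab" and "cbbca" position by position:
  Position 0: 'a' vs 'c' => differ
  Position 1: 'd' vs 'b' => differ
  Position 2: 'd' vs 'b' => differ
  Position 3: 'a' vs 'c' => differ
  Position 4: 'b' vs 'a' => differ
Total differences (Hamming distance): 5

5


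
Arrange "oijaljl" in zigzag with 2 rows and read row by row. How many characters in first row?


Zigzag "oijaljl" into 2 rows:
Placing characters:
  'o' => row 0
  'i' => row 1
  'j' => row 0
  'a' => row 1
  'l' => row 0
  'j' => row 1
  'l' => row 0
Rows:
  Row 0: "ojll"
  Row 1: "iaj"
First row length: 4

4


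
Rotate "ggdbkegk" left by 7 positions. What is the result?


Input: "ggdbkegk", rotate left by 7
First 7 characters: "ggdbkeg"
Remaining characters: "k"
Concatenate remaining + first: "k" + "ggdbkeg" = "kggdbkeg"

kggdbkeg


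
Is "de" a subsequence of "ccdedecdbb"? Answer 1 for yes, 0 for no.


Check if "de" is a subsequence of "ccdedecdbb"
Greedy scan:
  Position 0 ('c'): no match needed
  Position 1 ('c'): no match needed
  Position 2 ('d'): matches sub[0] = 'd'
  Position 3 ('e'): matches sub[1] = 'e'
  Position 4 ('d'): no match needed
  Position 5 ('e'): no match needed
  Position 6 ('c'): no match needed
  Position 7 ('d'): no match needed
  Position 8 ('b'): no match needed
  Position 9 ('b'): no match needed
All 2 characters matched => is a subsequence

1


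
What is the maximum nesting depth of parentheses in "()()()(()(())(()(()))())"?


Input: "()()()(()(())(()(()))())"
Tracking depth:
  Position 0 '(': depth becomes 1
  Position 1 ')': depth becomes 0
  Position 2 '(': depth becomes 1
  Position 3 ')': depth becomes 0
  Position 4 '(': depth becomes 1
  Position 5 ')': depth becomes 0
  Position 6 '(': depth becomes 1
  Position 7 '(': depth becomes 2
  Position 8 ')': depth becomes 1
  Position 9 '(': depth becomes 2
  Position 10 '(': depth becomes 3
  Position 11 ')': depth becomes 2
  Position 12 ')': depth becomes 1
  Position 13 '(': depth becomes 2
  Position 14 '(': depth becomes 3
  Position 15 ')': depth becomes 2
  Position 16 '(': depth becomes 3
  Position 17 '(': depth becomes 4
  Position 18 ')': depth becomes 3
  Position 19 ')': depth becomes 2
  Position 20 ')': depth becomes 1
  Position 21 '(': depth becomes 2
  Position 22 ')': depth becomes 1
  Position 23 ')': depth becomes 0
Maximum depth reached: 4

4


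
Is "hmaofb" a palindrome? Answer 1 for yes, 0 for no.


Input: hmaofb
Reversed: bfoamh
  Compare pos 0 ('h') with pos 5 ('b'): MISMATCH
  Compare pos 1 ('m') with pos 4 ('f'): MISMATCH
  Compare pos 2 ('a') with pos 3 ('o'): MISMATCH
Result: not a palindrome

0


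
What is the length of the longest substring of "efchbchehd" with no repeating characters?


Input: "efchbchehd"
Sliding window (track last position of each char):
  Position 0 ('e'): window [0,0] length 1 -- new best
  Position 1 ('f'): window [0,1] length 2 -- new best
  Position 2 ('c'): window [0,2] length 3 -- new best
  Position 3 ('h'): window [0,3] length 4 -- new best
  Position 4 ('b'): window [0,4] length 5 -- new best
  Position 5 ('c'): repeat (last at 2), move window start to 3
  Position 5 ('c'): window [3,5] length 3
  Position 6 ('h'): repeat (last at 3), move window start to 4
  Position 6 ('h'): window [4,6] length 3
  Position 7 ('e'): window [4,7] length 4
  Position 8 ('h'): repeat (last at 6), move window start to 7
  Position 8 ('h'): window [7,8] length 2
  Position 9 ('d'): window [7,9] length 3
Longest substring with no repeats: "efchb" with length 5

5


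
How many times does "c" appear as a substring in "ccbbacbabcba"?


Searching for "c" in "ccbbacbabcba"
Scanning each position:
  Position 0: "c" => MATCH
  Position 1: "c" => MATCH
  Position 2: "b" => no
  Position 3: "b" => no
  Position 4: "a" => no
  Position 5: "c" => MATCH
  Position 6: "b" => no
  Position 7: "a" => no
  Position 8: "b" => no
  Position 9: "c" => MATCH
  Position 10: "b" => no
  Position 11: "a" => no
Total occurrences: 4

4


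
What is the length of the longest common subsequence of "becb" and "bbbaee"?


LCS of "becb" and "bbbaee"
DP table:
           b    b    b    a    e    e
      0    0    0    0    0    0    0
  b   0    1    1    1    1    1    1
  e   0    1    1    1    1    2    2
  c   0    1    1    1    1    2    2
  b   0    1    2    2    2    2    2
LCS length = dp[4][6] = 2

2


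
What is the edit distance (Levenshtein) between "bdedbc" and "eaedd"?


Computing edit distance: "bdedbc" -> "eaedd"
DP table:
           e    a    e    d    d
      0    1    2    3    4    5
  b   1    1    2    3    4    5
  d   2    2    2    3    3    4
  e   3    2    3    2    3    4
  d   4    3    3    3    2    3
  b   5    4    4    4    3    3
  c   6    5    5    5    4    4
Edit distance = dp[6][5] = 4

4


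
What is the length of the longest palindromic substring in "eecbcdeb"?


Input: "eecbcdeb"
Checking substrings for palindromes:
  [2:5] "cbc" (len 3) => palindrome
  [0:2] "ee" (len 2) => palindrome
Longest palindromic substring: "cbc" with length 3

3


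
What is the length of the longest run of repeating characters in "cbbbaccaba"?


Input: "cbbbaccaba"
Scanning for longest run:
  Position 1 ('b'): new char, reset run to 1
  Position 2 ('b'): continues run of 'b', length=2
  Position 3 ('b'): continues run of 'b', length=3
  Position 4 ('a'): new char, reset run to 1
  Position 5 ('c'): new char, reset run to 1
  Position 6 ('c'): continues run of 'c', length=2
  Position 7 ('a'): new char, reset run to 1
  Position 8 ('b'): new char, reset run to 1
  Position 9 ('a'): new char, reset run to 1
Longest run: 'b' with length 3

3


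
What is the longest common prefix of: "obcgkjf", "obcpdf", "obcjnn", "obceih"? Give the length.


Words: obcgkjf, obcpdf, obcjnn, obceih
  Position 0: all 'o' => match
  Position 1: all 'b' => match
  Position 2: all 'c' => match
  Position 3: ('g', 'p', 'j', 'e') => mismatch, stop
LCP = "obc" (length 3)

3


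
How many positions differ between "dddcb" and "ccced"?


Comparing "dddcb" and "ccced" position by position:
  Position 0: 'd' vs 'c' => DIFFER
  Position 1: 'd' vs 'c' => DIFFER
  Position 2: 'd' vs 'c' => DIFFER
  Position 3: 'c' vs 'e' => DIFFER
  Position 4: 'b' vs 'd' => DIFFER
Positions that differ: 5

5


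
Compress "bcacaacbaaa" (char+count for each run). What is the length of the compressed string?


Input: bcacaacbaaa
Runs:
  'b' x 1 => "b1"
  'c' x 1 => "c1"
  'a' x 1 => "a1"
  'c' x 1 => "c1"
  'a' x 2 => "a2"
  'c' x 1 => "c1"
  'b' x 1 => "b1"
  'a' x 3 => "a3"
Compressed: "b1c1a1c1a2c1b1a3"
Compressed length: 16

16


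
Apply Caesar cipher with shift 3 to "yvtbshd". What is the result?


Caesar cipher: shift "yvtbshd" by 3
  'y' (pos 24) + 3 = pos 1 = 'b'
  'v' (pos 21) + 3 = pos 24 = 'y'
  't' (pos 19) + 3 = pos 22 = 'w'
  'b' (pos 1) + 3 = pos 4 = 'e'
  's' (pos 18) + 3 = pos 21 = 'v'
  'h' (pos 7) + 3 = pos 10 = 'k'
  'd' (pos 3) + 3 = pos 6 = 'g'
Result: bywevkg

bywevkg


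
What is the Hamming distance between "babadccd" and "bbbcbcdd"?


Comparing "babadccd" and "bbbcbcdd" position by position:
  Position 0: 'b' vs 'b' => same
  Position 1: 'a' vs 'b' => differ
  Position 2: 'b' vs 'b' => same
  Position 3: 'a' vs 'c' => differ
  Position 4: 'd' vs 'b' => differ
  Position 5: 'c' vs 'c' => same
  Position 6: 'c' vs 'd' => differ
  Position 7: 'd' vs 'd' => same
Total differences (Hamming distance): 4

4


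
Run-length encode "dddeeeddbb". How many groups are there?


Input: dddeeeddbb
Scanning for consecutive runs:
  Group 1: 'd' x 3 (positions 0-2)
  Group 2: 'e' x 3 (positions 3-5)
  Group 3: 'd' x 2 (positions 6-7)
  Group 4: 'b' x 2 (positions 8-9)
Total groups: 4

4


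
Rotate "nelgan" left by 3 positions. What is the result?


Input: "nelgan", rotate left by 3
First 3 characters: "nel"
Remaining characters: "gan"
Concatenate remaining + first: "gan" + "nel" = "gannel"

gannel


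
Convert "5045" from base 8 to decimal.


Input: "5045" in base 8
Positional expansion:
  Digit '5' (value 5) x 8^3 = 2560
  Digit '0' (value 0) x 8^2 = 0
  Digit '4' (value 4) x 8^1 = 32
  Digit '5' (value 5) x 8^0 = 5
Sum = 2597

2597


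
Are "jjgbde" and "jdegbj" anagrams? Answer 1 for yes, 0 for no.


Strings: "jjgbde", "jdegbj"
Sorted first:  bdegjj
Sorted second: bdegjj
Sorted forms match => anagrams

1


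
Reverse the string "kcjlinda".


Input: kcjlinda
Reading characters right to left:
  Position 7: 'a'
  Position 6: 'd'
  Position 5: 'n'
  Position 4: 'i'
  Position 3: 'l'
  Position 2: 'j'
  Position 1: 'c'
  Position 0: 'k'
Reversed: adniljck

adniljck


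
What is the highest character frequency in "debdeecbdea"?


Input: debdeecbdea
Character counts:
  'a': 1
  'b': 2
  'c': 1
  'd': 3
  'e': 4
Maximum frequency: 4

4


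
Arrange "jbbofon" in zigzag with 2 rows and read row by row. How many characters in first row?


Zigzag "jbbofon" into 2 rows:
Placing characters:
  'j' => row 0
  'b' => row 1
  'b' => row 0
  'o' => row 1
  'f' => row 0
  'o' => row 1
  'n' => row 0
Rows:
  Row 0: "jbfn"
  Row 1: "boo"
First row length: 4

4


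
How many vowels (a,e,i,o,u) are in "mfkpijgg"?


Input: mfkpijgg
Checking each character:
  'm' at position 0: consonant
  'f' at position 1: consonant
  'k' at position 2: consonant
  'p' at position 3: consonant
  'i' at position 4: vowel (running total: 1)
  'j' at position 5: consonant
  'g' at position 6: consonant
  'g' at position 7: consonant
Total vowels: 1

1


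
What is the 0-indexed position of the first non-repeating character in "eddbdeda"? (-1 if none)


Input: eddbdeda
Character frequencies:
  'a': 1
  'b': 1
  'd': 4
  'e': 2
Scanning left to right for freq == 1:
  Position 0 ('e'): freq=2, skip
  Position 1 ('d'): freq=4, skip
  Position 2 ('d'): freq=4, skip
  Position 3 ('b'): unique! => answer = 3

3


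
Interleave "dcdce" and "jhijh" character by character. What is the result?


Interleaving "dcdce" and "jhijh":
  Position 0: 'd' from first, 'j' from second => "dj"
  Position 1: 'c' from first, 'h' from second => "ch"
  Position 2: 'd' from first, 'i' from second => "di"
  Position 3: 'c' from first, 'j' from second => "cj"
  Position 4: 'e' from first, 'h' from second => "eh"
Result: djchdicjeh

djchdicjeh


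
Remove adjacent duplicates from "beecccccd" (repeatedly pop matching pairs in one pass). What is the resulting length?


Input: beecccccd
Stack-based adjacent duplicate removal:
  Read 'b': push. Stack: b
  Read 'e': push. Stack: be
  Read 'e': matches stack top 'e' => pop. Stack: b
  Read 'c': push. Stack: bc
  Read 'c': matches stack top 'c' => pop. Stack: b
  Read 'c': push. Stack: bc
  Read 'c': matches stack top 'c' => pop. Stack: b
  Read 'c': push. Stack: bc
  Read 'd': push. Stack: bcd
Final stack: "bcd" (length 3)

3


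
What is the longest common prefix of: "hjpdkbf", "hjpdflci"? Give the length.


Words: hjpdkbf, hjpdflci
  Position 0: all 'h' => match
  Position 1: all 'j' => match
  Position 2: all 'p' => match
  Position 3: all 'd' => match
  Position 4: ('k', 'f') => mismatch, stop
LCP = "hjpd" (length 4)

4


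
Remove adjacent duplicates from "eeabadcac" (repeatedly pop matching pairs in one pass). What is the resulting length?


Input: eeabadcac
Stack-based adjacent duplicate removal:
  Read 'e': push. Stack: e
  Read 'e': matches stack top 'e' => pop. Stack: (empty)
  Read 'a': push. Stack: a
  Read 'b': push. Stack: ab
  Read 'a': push. Stack: aba
  Read 'd': push. Stack: abad
  Read 'c': push. Stack: abadc
  Read 'a': push. Stack: abadca
  Read 'c': push. Stack: abadcac
Final stack: "abadcac" (length 7)

7


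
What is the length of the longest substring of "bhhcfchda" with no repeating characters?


Input: "bhhcfchda"
Sliding window (track last position of each char):
  Position 0 ('b'): window [0,0] length 1 -- new best
  Position 1 ('h'): window [0,1] length 2 -- new best
  Position 2 ('h'): repeat (last at 1), move window start to 2
  Position 2 ('h'): window [2,2] length 1
  Position 3 ('c'): window [2,3] length 2
  Position 4 ('f'): window [2,4] length 3 -- new best
  Position 5 ('c'): repeat (last at 3), move window start to 4
  Position 5 ('c'): window [4,5] length 2
  Position 6 ('h'): window [4,6] length 3
  Position 7 ('d'): window [4,7] length 4 -- new best
  Position 8 ('a'): window [4,8] length 5 -- new best
Longest substring with no repeats: "fchda" with length 5

5


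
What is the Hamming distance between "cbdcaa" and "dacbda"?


Comparing "cbdcaa" and "dacbda" position by position:
  Position 0: 'c' vs 'd' => differ
  Position 1: 'b' vs 'a' => differ
  Position 2: 'd' vs 'c' => differ
  Position 3: 'c' vs 'b' => differ
  Position 4: 'a' vs 'd' => differ
  Position 5: 'a' vs 'a' => same
Total differences (Hamming distance): 5

5


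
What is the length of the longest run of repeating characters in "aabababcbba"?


Input: "aabababcbba"
Scanning for longest run:
  Position 1 ('a'): continues run of 'a', length=2
  Position 2 ('b'): new char, reset run to 1
  Position 3 ('a'): new char, reset run to 1
  Position 4 ('b'): new char, reset run to 1
  Position 5 ('a'): new char, reset run to 1
  Position 6 ('b'): new char, reset run to 1
  Position 7 ('c'): new char, reset run to 1
  Position 8 ('b'): new char, reset run to 1
  Position 9 ('b'): continues run of 'b', length=2
  Position 10 ('a'): new char, reset run to 1
Longest run: 'a' with length 2

2


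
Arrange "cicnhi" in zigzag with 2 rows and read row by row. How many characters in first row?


Zigzag "cicnhi" into 2 rows:
Placing characters:
  'c' => row 0
  'i' => row 1
  'c' => row 0
  'n' => row 1
  'h' => row 0
  'i' => row 1
Rows:
  Row 0: "cch"
  Row 1: "ini"
First row length: 3

3


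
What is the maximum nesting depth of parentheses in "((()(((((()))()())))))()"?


Input: "((()(((((()))()())))))()"
Tracking depth:
  Position 0 '(': depth becomes 1
  Position 1 '(': depth becomes 2
  Position 2 '(': depth becomes 3
  Position 3 ')': depth becomes 2
  Position 4 '(': depth becomes 3
  Position 5 '(': depth becomes 4
  Position 6 '(': depth becomes 5
  Position 7 '(': depth becomes 6
  Position 8 '(': depth becomes 7
  Position 9 '(': depth becomes 8
  Position 10 ')': depth becomes 7
  Position 11 ')': depth becomes 6
  Position 12 ')': depth becomes 5
  Position 13 '(': depth becomes 6
  Position 14 ')': depth becomes 5
  Position 15 '(': depth becomes 6
  Position 16 ')': depth becomes 5
  Position 17 ')': depth becomes 4
  Position 18 ')': depth becomes 3
  Position 19 ')': depth becomes 2
  Position 20 ')': depth becomes 1
  Position 21 ')': depth becomes 0
  Position 22 '(': depth becomes 1
  Position 23 ')': depth becomes 0
Maximum depth reached: 8

8


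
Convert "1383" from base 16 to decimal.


Input: "1383" in base 16
Positional expansion:
  Digit '1' (value 1) x 16^3 = 4096
  Digit '3' (value 3) x 16^2 = 768
  Digit '8' (value 8) x 16^1 = 128
  Digit '3' (value 3) x 16^0 = 3
Sum = 4995

4995


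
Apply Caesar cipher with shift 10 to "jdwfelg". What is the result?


Caesar cipher: shift "jdwfelg" by 10
  'j' (pos 9) + 10 = pos 19 = 't'
  'd' (pos 3) + 10 = pos 13 = 'n'
  'w' (pos 22) + 10 = pos 6 = 'g'
  'f' (pos 5) + 10 = pos 15 = 'p'
  'e' (pos 4) + 10 = pos 14 = 'o'
  'l' (pos 11) + 10 = pos 21 = 'v'
  'g' (pos 6) + 10 = pos 16 = 'q'
Result: tngpovq

tngpovq


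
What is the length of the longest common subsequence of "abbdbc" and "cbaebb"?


LCS of "abbdbc" and "cbaebb"
DP table:
           c    b    a    e    b    b
      0    0    0    0    0    0    0
  a   0    0    0    1    1    1    1
  b   0    0    1    1    1    2    2
  b   0    0    1    1    1    2    3
  d   0    0    1    1    1    2    3
  b   0    0    1    1    1    2    3
  c   0    1    1    1    1    2    3
LCS length = dp[6][6] = 3

3


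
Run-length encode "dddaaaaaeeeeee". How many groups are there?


Input: dddaaaaaeeeeee
Scanning for consecutive runs:
  Group 1: 'd' x 3 (positions 0-2)
  Group 2: 'a' x 5 (positions 3-7)
  Group 3: 'e' x 6 (positions 8-13)
Total groups: 3

3


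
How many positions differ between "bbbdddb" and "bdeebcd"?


Comparing "bbbdddb" and "bdeebcd" position by position:
  Position 0: 'b' vs 'b' => same
  Position 1: 'b' vs 'd' => DIFFER
  Position 2: 'b' vs 'e' => DIFFER
  Position 3: 'd' vs 'e' => DIFFER
  Position 4: 'd' vs 'b' => DIFFER
  Position 5: 'd' vs 'c' => DIFFER
  Position 6: 'b' vs 'd' => DIFFER
Positions that differ: 6

6


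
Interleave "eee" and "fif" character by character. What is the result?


Interleaving "eee" and "fif":
  Position 0: 'e' from first, 'f' from second => "ef"
  Position 1: 'e' from first, 'i' from second => "ei"
  Position 2: 'e' from first, 'f' from second => "ef"
Result: efeief

efeief


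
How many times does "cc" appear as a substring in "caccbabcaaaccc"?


Searching for "cc" in "caccbabcaaaccc"
Scanning each position:
  Position 0: "ca" => no
  Position 1: "ac" => no
  Position 2: "cc" => MATCH
  Position 3: "cb" => no
  Position 4: "ba" => no
  Position 5: "ab" => no
  Position 6: "bc" => no
  Position 7: "ca" => no
  Position 8: "aa" => no
  Position 9: "aa" => no
  Position 10: "ac" => no
  Position 11: "cc" => MATCH
  Position 12: "cc" => MATCH
Total occurrences: 3

3


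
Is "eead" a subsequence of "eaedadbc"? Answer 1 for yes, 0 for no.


Check if "eead" is a subsequence of "eaedadbc"
Greedy scan:
  Position 0 ('e'): matches sub[0] = 'e'
  Position 1 ('a'): no match needed
  Position 2 ('e'): matches sub[1] = 'e'
  Position 3 ('d'): no match needed
  Position 4 ('a'): matches sub[2] = 'a'
  Position 5 ('d'): matches sub[3] = 'd'
  Position 6 ('b'): no match needed
  Position 7 ('c'): no match needed
All 4 characters matched => is a subsequence

1


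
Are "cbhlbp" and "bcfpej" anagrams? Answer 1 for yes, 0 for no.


Strings: "cbhlbp", "bcfpej"
Sorted first:  bbchlp
Sorted second: bcefjp
Differ at position 1: 'b' vs 'c' => not anagrams

0


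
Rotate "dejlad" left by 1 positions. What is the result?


Input: "dejlad", rotate left by 1
First 1 characters: "d"
Remaining characters: "ejlad"
Concatenate remaining + first: "ejlad" + "d" = "ejladd"

ejladd


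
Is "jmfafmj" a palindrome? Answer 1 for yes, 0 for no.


Input: jmfafmj
Reversed: jmfafmj
  Compare pos 0 ('j') with pos 6 ('j'): match
  Compare pos 1 ('m') with pos 5 ('m'): match
  Compare pos 2 ('f') with pos 4 ('f'): match
Result: palindrome

1


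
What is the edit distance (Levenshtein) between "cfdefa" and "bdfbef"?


Computing edit distance: "cfdefa" -> "bdfbef"
DP table:
           b    d    f    b    e    f
      0    1    2    3    4    5    6
  c   1    1    2    3    4    5    6
  f   2    2    2    2    3    4    5
  d   3    3    2    3    3    4    5
  e   4    4    3    3    4    3    4
  f   5    5    4    3    4    4    3
  a   6    6    5    4    4    5    4
Edit distance = dp[6][6] = 4

4


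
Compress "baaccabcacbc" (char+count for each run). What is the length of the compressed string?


Input: baaccabcacbc
Runs:
  'b' x 1 => "b1"
  'a' x 2 => "a2"
  'c' x 2 => "c2"
  'a' x 1 => "a1"
  'b' x 1 => "b1"
  'c' x 1 => "c1"
  'a' x 1 => "a1"
  'c' x 1 => "c1"
  'b' x 1 => "b1"
  'c' x 1 => "c1"
Compressed: "b1a2c2a1b1c1a1c1b1c1"
Compressed length: 20

20


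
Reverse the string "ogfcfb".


Input: ogfcfb
Reading characters right to left:
  Position 5: 'b'
  Position 4: 'f'
  Position 3: 'c'
  Position 2: 'f'
  Position 1: 'g'
  Position 0: 'o'
Reversed: bfcfgo

bfcfgo


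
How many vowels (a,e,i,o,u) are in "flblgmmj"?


Input: flblgmmj
Checking each character:
  'f' at position 0: consonant
  'l' at position 1: consonant
  'b' at position 2: consonant
  'l' at position 3: consonant
  'g' at position 4: consonant
  'm' at position 5: consonant
  'm' at position 6: consonant
  'j' at position 7: consonant
Total vowels: 0

0


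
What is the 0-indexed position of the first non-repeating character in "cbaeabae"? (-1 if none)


Input: cbaeabae
Character frequencies:
  'a': 3
  'b': 2
  'c': 1
  'e': 2
Scanning left to right for freq == 1:
  Position 0 ('c'): unique! => answer = 0

0


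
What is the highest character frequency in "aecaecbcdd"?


Input: aecaecbcdd
Character counts:
  'a': 2
  'b': 1
  'c': 3
  'd': 2
  'e': 2
Maximum frequency: 3

3


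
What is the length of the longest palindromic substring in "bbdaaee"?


Input: "bbdaaee"
Checking substrings for palindromes:
  [0:2] "bb" (len 2) => palindrome
  [3:5] "aa" (len 2) => palindrome
  [5:7] "ee" (len 2) => palindrome
Longest palindromic substring: "bb" with length 2

2


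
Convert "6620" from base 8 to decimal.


Input: "6620" in base 8
Positional expansion:
  Digit '6' (value 6) x 8^3 = 3072
  Digit '6' (value 6) x 8^2 = 384
  Digit '2' (value 2) x 8^1 = 16
  Digit '0' (value 0) x 8^0 = 0
Sum = 3472

3472


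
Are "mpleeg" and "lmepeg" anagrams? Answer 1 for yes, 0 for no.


Strings: "mpleeg", "lmepeg"
Sorted first:  eeglmp
Sorted second: eeglmp
Sorted forms match => anagrams

1


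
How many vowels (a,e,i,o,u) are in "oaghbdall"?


Input: oaghbdall
Checking each character:
  'o' at position 0: vowel (running total: 1)
  'a' at position 1: vowel (running total: 2)
  'g' at position 2: consonant
  'h' at position 3: consonant
  'b' at position 4: consonant
  'd' at position 5: consonant
  'a' at position 6: vowel (running total: 3)
  'l' at position 7: consonant
  'l' at position 8: consonant
Total vowels: 3

3


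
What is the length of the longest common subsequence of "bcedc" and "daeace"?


LCS of "bcedc" and "daeace"
DP table:
           d    a    e    a    c    e
      0    0    0    0    0    0    0
  b   0    0    0    0    0    0    0
  c   0    0    0    0    0    1    1
  e   0    0    0    1    1    1    2
  d   0    1    1    1    1    1    2
  c   0    1    1    1    1    2    2
LCS length = dp[5][6] = 2

2


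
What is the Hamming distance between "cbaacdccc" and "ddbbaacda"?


Comparing "cbaacdccc" and "ddbbaacda" position by position:
  Position 0: 'c' vs 'd' => differ
  Position 1: 'b' vs 'd' => differ
  Position 2: 'a' vs 'b' => differ
  Position 3: 'a' vs 'b' => differ
  Position 4: 'c' vs 'a' => differ
  Position 5: 'd' vs 'a' => differ
  Position 6: 'c' vs 'c' => same
  Position 7: 'c' vs 'd' => differ
  Position 8: 'c' vs 'a' => differ
Total differences (Hamming distance): 8

8


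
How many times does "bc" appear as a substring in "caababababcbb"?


Searching for "bc" in "caababababcbb"
Scanning each position:
  Position 0: "ca" => no
  Position 1: "aa" => no
  Position 2: "ab" => no
  Position 3: "ba" => no
  Position 4: "ab" => no
  Position 5: "ba" => no
  Position 6: "ab" => no
  Position 7: "ba" => no
  Position 8: "ab" => no
  Position 9: "bc" => MATCH
  Position 10: "cb" => no
  Position 11: "bb" => no
Total occurrences: 1

1


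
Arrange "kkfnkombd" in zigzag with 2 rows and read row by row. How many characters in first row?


Zigzag "kkfnkombd" into 2 rows:
Placing characters:
  'k' => row 0
  'k' => row 1
  'f' => row 0
  'n' => row 1
  'k' => row 0
  'o' => row 1
  'm' => row 0
  'b' => row 1
  'd' => row 0
Rows:
  Row 0: "kfkmd"
  Row 1: "knob"
First row length: 5

5


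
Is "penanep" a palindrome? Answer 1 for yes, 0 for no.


Input: penanep
Reversed: penanep
  Compare pos 0 ('p') with pos 6 ('p'): match
  Compare pos 1 ('e') with pos 5 ('e'): match
  Compare pos 2 ('n') with pos 4 ('n'): match
Result: palindrome

1


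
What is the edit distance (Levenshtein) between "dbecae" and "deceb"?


Computing edit distance: "dbecae" -> "deceb"
DP table:
           d    e    c    e    b
      0    1    2    3    4    5
  d   1    0    1    2    3    4
  b   2    1    1    2    3    3
  e   3    2    1    2    2    3
  c   4    3    2    1    2    3
  a   5    4    3    2    2    3
  e   6    5    4    3    2    3
Edit distance = dp[6][5] = 3

3


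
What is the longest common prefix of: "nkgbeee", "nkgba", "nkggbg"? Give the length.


Words: nkgbeee, nkgba, nkggbg
  Position 0: all 'n' => match
  Position 1: all 'k' => match
  Position 2: all 'g' => match
  Position 3: ('b', 'b', 'g') => mismatch, stop
LCP = "nkg" (length 3)

3


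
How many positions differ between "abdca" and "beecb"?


Comparing "abdca" and "beecb" position by position:
  Position 0: 'a' vs 'b' => DIFFER
  Position 1: 'b' vs 'e' => DIFFER
  Position 2: 'd' vs 'e' => DIFFER
  Position 3: 'c' vs 'c' => same
  Position 4: 'a' vs 'b' => DIFFER
Positions that differ: 4

4


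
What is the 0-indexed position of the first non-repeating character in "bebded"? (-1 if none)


Input: bebded
Character frequencies:
  'b': 2
  'd': 2
  'e': 2
Scanning left to right for freq == 1:
  Position 0 ('b'): freq=2, skip
  Position 1 ('e'): freq=2, skip
  Position 2 ('b'): freq=2, skip
  Position 3 ('d'): freq=2, skip
  Position 4 ('e'): freq=2, skip
  Position 5 ('d'): freq=2, skip
  No unique character found => answer = -1

-1


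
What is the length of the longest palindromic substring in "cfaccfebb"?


Input: "cfaccfebb"
Checking substrings for palindromes:
  [3:5] "cc" (len 2) => palindrome
  [7:9] "bb" (len 2) => palindrome
Longest palindromic substring: "cc" with length 2

2


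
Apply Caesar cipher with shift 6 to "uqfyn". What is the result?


Caesar cipher: shift "uqfyn" by 6
  'u' (pos 20) + 6 = pos 0 = 'a'
  'q' (pos 16) + 6 = pos 22 = 'w'
  'f' (pos 5) + 6 = pos 11 = 'l'
  'y' (pos 24) + 6 = pos 4 = 'e'
  'n' (pos 13) + 6 = pos 19 = 't'
Result: awlet

awlet


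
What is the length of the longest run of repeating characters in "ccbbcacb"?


Input: "ccbbcacb"
Scanning for longest run:
  Position 1 ('c'): continues run of 'c', length=2
  Position 2 ('b'): new char, reset run to 1
  Position 3 ('b'): continues run of 'b', length=2
  Position 4 ('c'): new char, reset run to 1
  Position 5 ('a'): new char, reset run to 1
  Position 6 ('c'): new char, reset run to 1
  Position 7 ('b'): new char, reset run to 1
Longest run: 'c' with length 2

2
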